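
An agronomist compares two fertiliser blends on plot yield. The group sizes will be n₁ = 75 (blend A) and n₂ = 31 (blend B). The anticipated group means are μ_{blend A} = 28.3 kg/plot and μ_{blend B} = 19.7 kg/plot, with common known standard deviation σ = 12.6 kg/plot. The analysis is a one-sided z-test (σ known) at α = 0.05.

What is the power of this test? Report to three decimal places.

Power ≈ 0.940

Standardized effect: d = |μ_{blend A} − μ_{blend B}| / σ = |28.3 − 19.7| / 12.6 = 0.6825
Noncentrality parameter: δ = d / √(1/n₁ + 1/n₂) = 0.6825 / √(1/75 + 1/31) = 3.1966
Critical value for a one-sided test at α = 0.05: z_α = 1.645.
Power = Φ(δ − 1.645) = Φ(1.552) = 0.9396.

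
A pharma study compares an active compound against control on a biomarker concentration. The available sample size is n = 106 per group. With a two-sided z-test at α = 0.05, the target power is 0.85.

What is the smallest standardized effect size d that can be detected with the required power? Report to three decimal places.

Required noncentrality: δ = z_{0.025} + z_{0.15} = 1.960 + 1.036 = 2.996.
(Lower-tail contribution to power is negligible for δ > 0.)
δ = d·√(n/2) ⇒ d = δ/√(n/2) = 2.996/√(106/2) = 0.4116.

d ≈ 0.412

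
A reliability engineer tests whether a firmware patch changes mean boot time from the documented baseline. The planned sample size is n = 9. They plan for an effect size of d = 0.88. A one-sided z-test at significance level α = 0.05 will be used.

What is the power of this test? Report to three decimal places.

Power ≈ 0.840

Noncentrality parameter: δ = d·√n = 0.88 × √9 = 2.6400
Critical value for a one-sided test at α = 0.05: z_α = 1.645.
Power = Φ(δ − 1.645) = Φ(0.995) = 0.8402.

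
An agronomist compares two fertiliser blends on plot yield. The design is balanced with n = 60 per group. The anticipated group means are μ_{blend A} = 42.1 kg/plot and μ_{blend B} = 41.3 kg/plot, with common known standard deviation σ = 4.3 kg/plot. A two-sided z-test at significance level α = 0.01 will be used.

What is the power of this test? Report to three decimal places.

Power ≈ 0.060

Standardized effect: d = |μ_{blend A} − μ_{blend B}| / σ = |42.1 − 41.3| / 4.3 = 0.1860
Noncentrality parameter: δ = d·√(n/2) = 0.1860 × √(60/2) = 1.0190
Two-sided α = 0.01 → critical value z_{0.005} = 2.576.
Power = Φ(δ − 2.576) + Φ(−δ − 2.576) = Φ(-1.557) + Φ(-3.595) = 0.0598 + 0.0002 = 0.0599.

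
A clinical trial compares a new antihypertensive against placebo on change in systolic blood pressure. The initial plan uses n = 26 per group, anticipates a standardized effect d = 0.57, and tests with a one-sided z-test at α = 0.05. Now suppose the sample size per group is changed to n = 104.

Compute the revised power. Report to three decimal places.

With n = 104 per group: δ = d·√(n/2) = 0.57 × √(104/2) = 4.1103. Critical value z_{0.05} = 1.645.
Revised power = Φ(δ − 1.645) = Φ(2.465) = 0.9932.

Power ≈ 0.993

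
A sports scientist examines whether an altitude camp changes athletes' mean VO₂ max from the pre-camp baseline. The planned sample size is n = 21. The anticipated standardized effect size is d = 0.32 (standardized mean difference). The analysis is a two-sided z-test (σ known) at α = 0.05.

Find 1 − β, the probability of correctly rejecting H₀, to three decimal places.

Noncentrality parameter: δ = d·√n = 0.32 × √21 = 1.4664
Critical value for a two-sided test at α = 0.05: z_{α/2} = 1.960.
Power = Φ(δ − 1.960) + Φ(−δ − 1.960) = Φ(-0.494) + Φ(-3.426) = 0.3108 + 0.0003 = 0.3111.

Power ≈ 0.311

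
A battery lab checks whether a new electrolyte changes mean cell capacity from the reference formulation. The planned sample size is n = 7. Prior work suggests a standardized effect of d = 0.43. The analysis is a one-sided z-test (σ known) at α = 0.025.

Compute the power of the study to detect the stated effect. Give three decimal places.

Noncentrality parameter: δ = d·√n = 0.43 × √7 = 1.1377
One-sided α = 0.025 → critical value z_{0.025} = 1.960.
Power = P(Z > 1.960 − δ) = Φ(-0.822) = 0.2055.

Power ≈ 0.205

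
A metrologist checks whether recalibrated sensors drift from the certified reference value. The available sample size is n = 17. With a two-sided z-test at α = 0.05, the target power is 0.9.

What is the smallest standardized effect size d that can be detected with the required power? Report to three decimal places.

d ≈ 0.786

Required noncentrality: δ = z_{0.025} + z_{0.10} = 1.960 + 1.282 = 3.242.
(The second rejection-region term Φ(−δ − z_{α/2}) is negligible and dropped.)
δ = d·√n ⇒ d = δ/√n = 3.242/√17 = 0.7862.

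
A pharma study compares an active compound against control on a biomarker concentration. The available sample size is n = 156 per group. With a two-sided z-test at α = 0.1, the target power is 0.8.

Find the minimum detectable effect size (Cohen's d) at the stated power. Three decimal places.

d ≈ 0.282

Need Φ(δ − 1.645) = 0.8, so δ = 1.645 + 0.842 = 2.486.
(The second rejection-region term Φ(−δ − z_{α/2}) is negligible and dropped.)
δ = d·√(n/2) ⇒ d = δ/√(n/2) = 2.486/√(156/2) = 0.2815.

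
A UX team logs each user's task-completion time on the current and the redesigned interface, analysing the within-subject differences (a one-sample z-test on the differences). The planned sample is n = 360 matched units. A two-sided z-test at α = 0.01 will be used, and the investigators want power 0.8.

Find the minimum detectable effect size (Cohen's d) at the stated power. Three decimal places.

d ≈ 0.180

Required noncentrality: δ = z_{0.005} + z_{0.20} = 2.576 + 0.842 = 3.417.
(The second rejection-region term Φ(−δ − z_{α/2}) is negligible and dropped.)
δ = d·√n ⇒ d = δ/√n = 3.417/√360 = 0.1801.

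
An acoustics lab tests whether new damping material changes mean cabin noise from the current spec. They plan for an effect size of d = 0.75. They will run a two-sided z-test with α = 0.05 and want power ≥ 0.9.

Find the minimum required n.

Set Φ(δ − 1.960) = 0.9; then δ − 1.960 = Φ⁻¹(0.9) = 1.282, giving δ = 3.242.
(The Φ(−δ − z_{α/2}) term is vanishingly small for δ > 0 and is dropped in the standard sample-size formula.)
δ = d·√n ⇒ n = (δ/d)² = (3.242 / 0.75)² = 18.68.
Rounding up, n = 19.

n = 19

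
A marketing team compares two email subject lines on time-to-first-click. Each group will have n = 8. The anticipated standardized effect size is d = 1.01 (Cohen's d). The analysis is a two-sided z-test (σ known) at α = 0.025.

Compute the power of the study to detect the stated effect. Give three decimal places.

Noncentrality parameter: δ = d·√(n/2) = 1.01 × √(8/2) = 2.0200
Two-sided α = 0.025 → critical value z_{0.0125} = 2.241.
Power = Φ(δ − 2.241) + Φ(−δ − 2.241) = Φ(-0.221) + Φ(-4.261) = 0.4124 + 0.0000 = 0.4124.

Power ≈ 0.412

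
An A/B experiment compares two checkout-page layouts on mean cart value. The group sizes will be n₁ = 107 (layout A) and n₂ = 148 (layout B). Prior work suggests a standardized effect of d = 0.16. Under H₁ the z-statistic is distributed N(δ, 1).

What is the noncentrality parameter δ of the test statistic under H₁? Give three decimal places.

δ ≈ 1.261

δ = d / √(1/n₁ + 1/n₂) = 0.16 / √(1/107 + 1/148) = 1.2609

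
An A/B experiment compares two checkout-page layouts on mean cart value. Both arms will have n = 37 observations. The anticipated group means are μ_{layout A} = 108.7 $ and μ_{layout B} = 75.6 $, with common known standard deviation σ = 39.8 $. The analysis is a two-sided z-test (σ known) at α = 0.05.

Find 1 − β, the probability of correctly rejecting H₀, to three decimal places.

Standardized effect: d = |μ_{layout A} − μ_{layout B}| / σ = |108.7 − 75.6| / 39.8 = 0.8317
Noncentrality parameter: δ = d·√(n/2) = 0.8317 × √(37/2) = 3.5771
Critical value for a two-sided test at α = 0.05: z_{α/2} = 1.960.
Power = Φ(δ − 1.960) + Φ(−δ − 1.960) = Φ(1.617) + Φ(-5.537) = 0.9471 + 0.0000 = 0.9471.

Power ≈ 0.947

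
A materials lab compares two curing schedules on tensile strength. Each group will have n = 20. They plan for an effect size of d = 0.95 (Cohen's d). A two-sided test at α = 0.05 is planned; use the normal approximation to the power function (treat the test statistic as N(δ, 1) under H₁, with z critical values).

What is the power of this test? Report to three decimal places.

Noncentrality parameter: δ = d·√(n/2) = 0.95 × √(20/2) = 3.0042
Critical value for a two-sided test at α = 0.05: z_{α/2} = 1.960.
Power = Φ(δ − 1.960) + Φ(−δ − 1.960) = Φ(1.044) + Φ(-4.964) = 0.8518 + 0.0000 = 0.8518.

Power ≈ 0.852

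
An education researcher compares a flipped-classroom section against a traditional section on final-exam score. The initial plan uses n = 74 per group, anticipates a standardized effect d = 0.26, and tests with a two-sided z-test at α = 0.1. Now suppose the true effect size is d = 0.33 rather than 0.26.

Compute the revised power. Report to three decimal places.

Power ≈ 0.642

With d = 0.33: δ = d·√(n/2) = 0.33 × √(74/2) = 2.0073. Critical value z_{0.05} = 1.645.
Revised power = Φ(δ − 1.645) + Φ(−δ − 1.645) = Φ(0.362) + Φ(-3.652) = 0.6415 + 0.0001 = 0.6416.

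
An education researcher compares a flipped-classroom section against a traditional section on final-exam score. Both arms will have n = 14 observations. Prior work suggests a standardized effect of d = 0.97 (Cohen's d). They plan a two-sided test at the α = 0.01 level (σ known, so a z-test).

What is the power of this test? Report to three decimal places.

Power ≈ 0.496

Noncentrality parameter: λ = d·√(n/2) = 0.97 × √(14/2) = 2.5664
Critical value for a two-sided test at α = 0.01: z_{α/2} = 2.576.
Power = Φ(λ − 2.576) + Φ(−λ − 2.576) = Φ(-0.009) + Φ(-5.142) = 0.4962 + 0.0000 = 0.4962.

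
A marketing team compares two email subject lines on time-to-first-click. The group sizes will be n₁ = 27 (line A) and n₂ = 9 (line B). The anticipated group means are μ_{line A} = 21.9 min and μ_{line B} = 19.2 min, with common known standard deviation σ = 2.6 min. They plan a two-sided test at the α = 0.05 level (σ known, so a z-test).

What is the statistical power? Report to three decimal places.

Standardized effect: d = |μ_{line A} − μ_{line B}| / σ = |21.9 − 19.2| / 2.6 = 1.0385
Noncentrality parameter: δ = d / √(1/n₁ + 1/n₂) = 1.0385 / √(1/27 + 1/9) = 2.6980
Two-sided α = 0.05 → critical value z_{0.025} = 1.960.
Power = Φ(δ − 1.960) + Φ(−δ − 1.960) = Φ(0.738) + Φ(-4.658) = 0.7698 + 0.0000 = 0.7698.

Power ≈ 0.770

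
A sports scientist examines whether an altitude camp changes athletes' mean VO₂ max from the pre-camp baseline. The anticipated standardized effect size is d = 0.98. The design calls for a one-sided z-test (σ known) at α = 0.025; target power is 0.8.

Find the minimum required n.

n = 9

For power 0.8 need Φ(δ − z_{0.025}) = 0.8, so δ = z_{0.025} + z_{0.20} = 1.960 + 0.842 = 2.802.
δ = d·√n ⇒ n = (δ/d)² = (2.802 / 0.98)² = 8.17.
Rounding up, n = 9.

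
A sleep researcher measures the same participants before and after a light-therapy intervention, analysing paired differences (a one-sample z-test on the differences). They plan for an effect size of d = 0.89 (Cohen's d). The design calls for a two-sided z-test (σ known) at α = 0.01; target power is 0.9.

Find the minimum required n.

For power 0.9 need Φ(δ − z_{0.005}) = 0.9, so δ = z_{0.005} + z_{0.10} = 2.576 + 1.282 = 3.857.
(Ignoring the negligible lower-tail rejection probability gives the usual closed-form inversion.)
δ = d·√n ⇒ n = (δ/d)² = (3.857 / 0.89)² = 18.78.
Rounding up, n = 19.

n = 19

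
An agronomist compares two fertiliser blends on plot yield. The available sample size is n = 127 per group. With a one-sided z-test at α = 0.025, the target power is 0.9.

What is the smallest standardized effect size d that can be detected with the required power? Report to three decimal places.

d ≈ 0.407

Required noncentrality: δ = z_{0.025} + z_{0.10} = 1.960 + 1.282 = 3.242.
δ = d·√(n/2) ⇒ d = δ/√(n/2) = 3.242/√(127/2) = 0.4068.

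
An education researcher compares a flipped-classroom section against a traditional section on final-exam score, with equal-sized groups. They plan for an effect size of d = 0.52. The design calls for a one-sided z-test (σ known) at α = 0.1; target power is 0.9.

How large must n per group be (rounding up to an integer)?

n = 49 per group

For power 0.9 need Φ(δ − z_{0.1}) = 0.9, so δ = z_{0.1} + z_{0.10} = 1.282 + 1.282 = 2.563.
δ = d·√(n/2) ⇒ n = 2(δ/d)² = 2 × (2.563 / 0.52)² = 48.59.
Round up to the next whole unit.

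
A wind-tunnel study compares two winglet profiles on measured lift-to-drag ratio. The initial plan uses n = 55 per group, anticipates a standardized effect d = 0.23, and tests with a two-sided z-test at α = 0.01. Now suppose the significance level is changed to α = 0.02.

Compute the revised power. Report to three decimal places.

δ = d·√(n/2) = 0.23 × √(55/2) = 1.2061 (unchanged). New critical value: z_{0.01} = 2.326.
Revised power = Φ(δ − 2.326) + Φ(−δ − 2.326) = Φ(-1.120) + Φ(-3.532) = 0.1313 + 0.0002 = 0.1315.

Power ≈ 0.132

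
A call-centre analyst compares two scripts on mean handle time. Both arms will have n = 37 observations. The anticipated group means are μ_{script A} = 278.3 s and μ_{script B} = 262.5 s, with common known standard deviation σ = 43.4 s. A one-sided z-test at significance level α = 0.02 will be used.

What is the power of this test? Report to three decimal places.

Standardized effect: d = |μ_{script A} − μ_{script B}| / σ = |278.3 − 262.5| / 43.4 = 0.3641
Noncentrality parameter: δ = d·√(n/2) = 0.3641 × √(37/2) = 1.5659
One-sided α = 0.02 → critical value z_{0.02} = 2.054.
Power = P(Z > 2.054 − δ) = Φ(-0.488) = 0.3128.

Power ≈ 0.313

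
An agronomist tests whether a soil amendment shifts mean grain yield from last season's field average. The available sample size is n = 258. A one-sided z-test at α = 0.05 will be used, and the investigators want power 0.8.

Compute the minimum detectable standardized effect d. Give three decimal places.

d ≈ 0.155

Need Φ(δ − 1.645) = 0.8, so δ = 1.645 + 0.842 = 2.486.
δ = d·√n ⇒ d = δ/√n = 2.486/√258 = 0.1548.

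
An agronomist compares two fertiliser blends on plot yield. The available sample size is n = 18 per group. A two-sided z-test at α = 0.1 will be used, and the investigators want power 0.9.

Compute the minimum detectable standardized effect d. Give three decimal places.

Need Φ(δ − 1.645) = 0.9, so δ = 1.645 + 1.282 = 2.926.
(Lower-tail contribution to power is negligible for δ > 0.)
δ = d·√(n/2) ⇒ d = δ/√(n/2) = 2.926/√(18/2) = 0.9755.

d ≈ 0.975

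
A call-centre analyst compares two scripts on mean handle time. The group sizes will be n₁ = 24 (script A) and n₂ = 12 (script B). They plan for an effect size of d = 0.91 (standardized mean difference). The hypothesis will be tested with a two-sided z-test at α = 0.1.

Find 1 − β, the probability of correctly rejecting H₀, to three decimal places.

Power ≈ 0.824

Noncentrality parameter: δ = d / √(1/n₁ + 1/n₂) = 0.91 / √(1/24 + 1/12) = 2.5739
Two-sided α = 0.1 → critical value z_{0.05} = 1.645.
Power = Φ(δ − 1.645) + Φ(−δ − 1.645) = Φ(0.929) + Φ(-4.219) = 0.8236 + 0.0000 = 0.8236.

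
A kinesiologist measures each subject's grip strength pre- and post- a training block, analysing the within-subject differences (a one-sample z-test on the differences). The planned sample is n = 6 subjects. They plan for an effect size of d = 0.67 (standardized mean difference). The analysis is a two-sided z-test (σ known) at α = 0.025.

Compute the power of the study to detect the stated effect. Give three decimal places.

Power ≈ 0.274

Noncentrality parameter: δ = d·√n = 0.67 × √6 = 1.6412
Two-sided α = 0.025 → critical value z_{0.0125} = 2.241.
Power = Φ(δ − 2.241) + Φ(−δ − 2.241) = Φ(-0.600) + Φ(-3.883) = 0.2742 + 0.0001 = 0.2742.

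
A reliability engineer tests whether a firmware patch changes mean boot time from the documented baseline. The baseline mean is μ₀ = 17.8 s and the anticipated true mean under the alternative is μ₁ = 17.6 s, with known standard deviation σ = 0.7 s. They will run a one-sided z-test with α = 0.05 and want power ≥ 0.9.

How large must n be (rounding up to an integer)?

n = 105

Standardized effect: d = |μ₁ − μ₀| / σ = |17.6 − 17.8| / 0.7 = 0.2857
For power 0.9 need Φ(δ − z_{0.05}) = 0.9, so δ = z_{0.05} + z_{0.10} = 1.645 + 1.282 = 2.926.
δ = d·√n ⇒ n = (δ/d)² = (2.926 / 0.2857)² = 104.91.
Round up to the next whole unit.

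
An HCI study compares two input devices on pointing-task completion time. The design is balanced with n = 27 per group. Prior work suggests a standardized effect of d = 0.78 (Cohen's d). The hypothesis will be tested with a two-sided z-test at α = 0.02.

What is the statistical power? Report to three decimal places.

Noncentrality parameter: δ = d·√(n/2) = 0.78 × √(27/2) = 2.8659
Critical value for a two-sided test at α = 0.02: z_{α/2} = 2.326.
Power = Φ(δ − 2.326) + Φ(−δ − 2.326) = Φ(0.540) + Φ(-5.192) = 0.7052 + 0.0000 = 0.7052.

Power ≈ 0.705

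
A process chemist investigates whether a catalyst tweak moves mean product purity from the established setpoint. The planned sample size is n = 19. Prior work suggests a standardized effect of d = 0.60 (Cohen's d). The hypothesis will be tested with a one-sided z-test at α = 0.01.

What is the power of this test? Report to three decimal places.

Power ≈ 0.614

Noncentrality parameter: δ = d·√n = 0.60 × √19 = 2.6153
One-sided α = 0.01 → critical value z_{0.01} = 2.326.
Power = P(Z > 2.326 − δ) = Φ(0.289) = 0.6137.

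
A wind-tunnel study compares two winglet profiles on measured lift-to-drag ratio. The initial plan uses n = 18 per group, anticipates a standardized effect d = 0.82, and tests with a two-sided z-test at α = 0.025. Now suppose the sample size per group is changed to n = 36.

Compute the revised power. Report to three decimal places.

With n = 36 per group: δ = d·√(n/2) = 0.82 × √(36/2) = 3.4790. Critical value z_{0.0125} = 2.241.
Revised power = Φ(δ − 2.241) + Φ(−δ − 2.241) = Φ(1.238) + Φ(-5.720) = 0.8921 + 0.0000 = 0.8921.

Power ≈ 0.892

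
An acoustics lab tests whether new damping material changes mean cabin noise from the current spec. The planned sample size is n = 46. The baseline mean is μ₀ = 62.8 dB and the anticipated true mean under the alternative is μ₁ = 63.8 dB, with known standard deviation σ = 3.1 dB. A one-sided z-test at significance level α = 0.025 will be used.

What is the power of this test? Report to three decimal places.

Standardized effect: d = |μ₁ − μ₀| / σ = |63.8 − 62.8| / 3.1 = 0.3226
Noncentrality parameter: δ = d·√n = 0.3226 × √46 = 2.1878
One-sided α = 0.025 → critical value z_{0.025} = 1.960.
Power = Φ(δ − 1.960) = Φ(0.228) = 0.5901.

Power ≈ 0.590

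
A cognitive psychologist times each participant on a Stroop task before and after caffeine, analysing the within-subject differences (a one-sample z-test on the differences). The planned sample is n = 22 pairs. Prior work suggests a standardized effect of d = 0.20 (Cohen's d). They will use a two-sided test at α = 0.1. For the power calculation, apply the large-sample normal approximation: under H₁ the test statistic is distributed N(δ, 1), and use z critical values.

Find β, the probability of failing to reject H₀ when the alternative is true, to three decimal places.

Noncentrality parameter: δ = d·√n = 0.20 × √22 = 0.9381
Critical value for a two-sided test at α = 0.1: z_{α/2} = 1.645.
Power = Φ(δ − 1.645) + Φ(−δ − 1.645) = Φ(-0.707) + Φ(-2.583) = 0.2399 + 0.0049 = 0.2448.
Type II error: β = 1 − power = 1 − 0.2448 = 0.7552.

β ≈ 0.755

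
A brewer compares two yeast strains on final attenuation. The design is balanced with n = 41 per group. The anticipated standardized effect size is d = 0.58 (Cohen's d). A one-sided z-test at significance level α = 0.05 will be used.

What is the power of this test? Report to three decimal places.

Power ≈ 0.837

Noncentrality parameter: δ = d·√(n/2) = 0.58 × √(41/2) = 2.6261
One-sided α = 0.05 → critical value z_{0.05} = 1.645.
Power = P(Z > 1.645 − δ) = Φ(0.981) = 0.8368.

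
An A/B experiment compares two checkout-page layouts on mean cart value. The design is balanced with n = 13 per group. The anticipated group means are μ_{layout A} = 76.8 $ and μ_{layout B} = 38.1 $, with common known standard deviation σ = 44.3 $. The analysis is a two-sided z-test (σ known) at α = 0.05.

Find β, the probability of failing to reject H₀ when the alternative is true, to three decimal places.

Standardized effect: d = |μ_{layout A} − μ_{layout B}| / σ = |76.8 − 38.1| / 44.3 = 0.8736
Noncentrality parameter: δ = d·√(n/2) = 0.8736 × √(13/2) = 2.2272
Two-sided α = 0.05 → critical value z_{0.025} = 1.960.
Power = Φ(δ − 1.960) + Φ(−δ − 1.960) = Φ(0.267) + Φ(-4.187) = 0.6054 + 0.0000 = 0.6054.
Type II error: β = 1 − power = 1 − 0.6054 = 0.3946.

β ≈ 0.395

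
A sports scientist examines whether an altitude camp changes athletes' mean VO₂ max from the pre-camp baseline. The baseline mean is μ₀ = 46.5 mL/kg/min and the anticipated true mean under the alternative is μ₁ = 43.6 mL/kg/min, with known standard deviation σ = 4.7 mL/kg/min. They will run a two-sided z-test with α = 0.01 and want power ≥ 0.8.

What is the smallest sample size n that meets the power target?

Standardized effect: d = |μ₁ − μ₀| / σ = |43.6 − 46.5| / 4.7 = 0.6170
Set Φ(δ − 2.576) = 0.8; then δ − 2.576 = Φ⁻¹(0.8) = 0.842, giving δ = 3.417.
(For δ > 0 the lower-tail rejection region contributes negligibly to power, so the one-term inversion is standard.)
δ = d·√n ⇒ n = (δ/d)² = (3.417 / 0.6170)² = 30.68.
Rounding up, n = 31.

n = 31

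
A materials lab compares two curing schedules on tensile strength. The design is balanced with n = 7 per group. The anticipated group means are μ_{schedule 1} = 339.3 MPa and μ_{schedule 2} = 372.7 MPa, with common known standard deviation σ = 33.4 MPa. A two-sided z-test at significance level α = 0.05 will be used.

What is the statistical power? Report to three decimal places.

Standardized effect: d = |μ_{schedule 1} − μ_{schedule 2}| / σ = |339.3 − 372.7| / 33.4 = 1.0000
Noncentrality parameter: δ = d·√(n/2) = 1.0000 × √(7/2) = 1.8708
Critical value for a two-sided test at α = 0.05: z_{α/2} = 1.960.
Power = Φ(δ − 1.960) + Φ(−δ − 1.960) = Φ(-0.089) + Φ(-3.831) = 0.4645 + 0.0001 = 0.4646.

Power ≈ 0.465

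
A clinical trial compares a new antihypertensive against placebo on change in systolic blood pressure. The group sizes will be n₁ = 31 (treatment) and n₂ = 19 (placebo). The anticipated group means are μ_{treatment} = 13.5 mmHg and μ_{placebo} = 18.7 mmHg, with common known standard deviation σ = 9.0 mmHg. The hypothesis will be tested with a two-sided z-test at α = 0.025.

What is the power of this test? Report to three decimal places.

Power ≈ 0.398

Standardized effect: d = |μ_{treatment} − μ_{placebo}| / σ = |13.5 − 18.7| / 9.0 = 0.5778
Noncentrality parameter: δ = d / √(1/n₁ + 1/n₂) = 0.5778 / √(1/31 + 1/19) = 1.9830
Critical value for a two-sided test at α = 0.025: z_{α/2} = 2.241.
Power = Φ(δ − 2.241) + Φ(−δ − 2.241) = Φ(-0.258) + Φ(-4.224) = 0.3981 + 0.0000 = 0.3981.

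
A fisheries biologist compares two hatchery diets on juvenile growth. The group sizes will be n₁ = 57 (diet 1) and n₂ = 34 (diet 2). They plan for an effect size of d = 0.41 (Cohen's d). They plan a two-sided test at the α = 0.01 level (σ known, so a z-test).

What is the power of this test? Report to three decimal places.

Power ≈ 0.247

Noncentrality parameter: δ = d / √(1/n₁ + 1/n₂) = 0.41 / √(1/57 + 1/34) = 1.8921
Critical value for a two-sided test at α = 0.01: z_{α/2} = 2.576.
Power = Φ(δ − 2.576) + Φ(−δ − 2.576) = Φ(-0.684) + Φ(-4.468) = 0.2471 + 0.0000 = 0.2471.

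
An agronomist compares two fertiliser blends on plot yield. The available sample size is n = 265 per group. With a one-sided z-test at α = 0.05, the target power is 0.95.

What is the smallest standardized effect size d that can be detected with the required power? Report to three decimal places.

d ≈ 0.286

Need Φ(δ − 1.645) = 0.95, so δ = 1.645 + 1.645 = 3.290.
δ = d·√(n/2) ⇒ d = δ/√(n/2) = 3.290/√(265/2) = 0.2858.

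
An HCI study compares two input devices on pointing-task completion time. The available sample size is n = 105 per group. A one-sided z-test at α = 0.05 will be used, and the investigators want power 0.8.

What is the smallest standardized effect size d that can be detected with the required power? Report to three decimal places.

d ≈ 0.343

Required noncentrality: δ = z_{0.05} + z_{0.20} = 1.645 + 0.842 = 2.486.
δ = d·√(n/2) ⇒ d = δ/√(n/2) = 2.486/√(105/2) = 0.3432.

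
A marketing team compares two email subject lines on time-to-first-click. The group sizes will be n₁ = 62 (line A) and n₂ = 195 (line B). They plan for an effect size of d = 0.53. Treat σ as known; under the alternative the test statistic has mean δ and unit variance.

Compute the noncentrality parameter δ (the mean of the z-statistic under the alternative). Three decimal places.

The noncentrality parameter scales effect size by the design's sample-size factor: δ = d / √(1/n₁ + 1/n₂) = 0.53 / √(1/62 + 1/195) = 3.6352

δ ≈ 3.635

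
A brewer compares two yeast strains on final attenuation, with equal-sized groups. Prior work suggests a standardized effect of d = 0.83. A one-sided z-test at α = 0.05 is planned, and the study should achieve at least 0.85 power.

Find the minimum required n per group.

For power 0.85 need Φ(δ − z_{0.05}) = 0.85, so δ = z_{0.05} + z_{0.15} = 1.645 + 1.036 = 2.681.
δ = d·√(n/2) ⇒ n = 2(δ/d)² = 2 × (2.681 / 0.83)² = 20.87.
Round up to the next whole unit.

n = 21 per group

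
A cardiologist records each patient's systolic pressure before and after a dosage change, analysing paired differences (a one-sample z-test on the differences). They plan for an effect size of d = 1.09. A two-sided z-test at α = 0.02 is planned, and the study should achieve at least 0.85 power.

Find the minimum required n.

Set Φ(δ − 2.326) = 0.85; then δ − 2.326 = Φ⁻¹(0.85) = 1.036, giving δ = 3.363.
(The Φ(−δ − z_{α/2}) term is vanishingly small for δ > 0 and is dropped in the standard sample-size formula.)
δ = d·√n ⇒ n = (δ/d)² = (3.363 / 1.09)² = 9.52.
Rounding up, n = 10.

n = 10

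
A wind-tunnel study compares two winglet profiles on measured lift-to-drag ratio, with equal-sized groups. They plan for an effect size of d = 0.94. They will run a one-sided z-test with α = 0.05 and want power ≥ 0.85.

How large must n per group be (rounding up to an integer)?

Set Φ(δ − 1.645) = 0.85; then δ − 1.645 = Φ⁻¹(0.85) = 1.036, giving δ = 2.681.
δ = d·√(n/2) ⇒ n = 2(δ/d)² = 2 × (2.681 / 0.94)² = 16.27.
Round up to the next whole unit.

n = 17 per group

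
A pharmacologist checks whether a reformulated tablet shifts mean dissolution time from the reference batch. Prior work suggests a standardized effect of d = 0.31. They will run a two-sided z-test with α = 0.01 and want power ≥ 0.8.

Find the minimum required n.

For power 0.8 need Φ(δ − z_{0.005}) = 0.8, so δ = z_{0.005} + z_{0.20} = 2.576 + 0.842 = 3.417.
(The Φ(−δ − z_{α/2}) term is vanishingly small for δ > 0 and is dropped in the standard sample-size formula.)
δ = d·√n ⇒ n = (δ/d)² = (3.417 / 0.31)² = 121.53.
Rounding up, n = 122.

n = 122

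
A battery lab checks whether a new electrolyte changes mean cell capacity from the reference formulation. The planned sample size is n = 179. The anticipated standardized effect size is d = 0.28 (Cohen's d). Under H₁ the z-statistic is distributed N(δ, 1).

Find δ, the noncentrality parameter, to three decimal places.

The noncentrality parameter scales effect size by the design's sample-size factor: δ = d·√n = 0.28 × √179 = 3.7461

δ ≈ 3.746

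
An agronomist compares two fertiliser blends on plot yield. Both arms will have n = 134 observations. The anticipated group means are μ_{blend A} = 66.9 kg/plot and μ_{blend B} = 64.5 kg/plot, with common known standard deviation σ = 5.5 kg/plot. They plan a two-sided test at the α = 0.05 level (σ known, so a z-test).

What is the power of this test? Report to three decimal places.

Standardized effect: d = |μ_{blend A} − μ_{blend B}| / σ = |66.9 − 64.5| / 5.5 = 0.4364
Noncentrality parameter: δ = d·√(n/2) = 0.4364 × √(134/2) = 3.5718
Two-sided α = 0.05 → critical value z_{0.025} = 1.960.
Power = Φ(δ − 1.960) + Φ(−δ − 1.960) = Φ(1.612) + Φ(-5.532) = 0.9465 + 0.0000 = 0.9465.

Power ≈ 0.947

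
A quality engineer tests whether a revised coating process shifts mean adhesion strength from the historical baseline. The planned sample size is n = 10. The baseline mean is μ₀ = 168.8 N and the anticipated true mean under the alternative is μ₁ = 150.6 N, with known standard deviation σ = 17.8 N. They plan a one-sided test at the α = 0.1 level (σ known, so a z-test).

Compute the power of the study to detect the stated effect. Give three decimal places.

Power ≈ 0.975

Standardized effect: d = |μ₁ − μ₀| / σ = |150.6 − 168.8| / 17.8 = 1.0225
Noncentrality parameter: δ = d·√n = 1.0225 × √10 = 3.2333
One-sided α = 0.1 → critical value z_{0.1} = 1.282.
Power = Φ(δ − 1.282) = Φ(1.952) = 0.9745.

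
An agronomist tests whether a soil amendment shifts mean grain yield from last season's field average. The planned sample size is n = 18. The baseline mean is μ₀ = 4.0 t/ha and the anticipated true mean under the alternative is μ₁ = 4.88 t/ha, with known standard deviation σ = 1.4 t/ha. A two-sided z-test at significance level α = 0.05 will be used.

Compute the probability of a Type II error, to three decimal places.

Standardized effect: d = |μ₁ − μ₀| / σ = |4.88 − 4.0| / 1.4 = 0.6286
Noncentrality parameter: δ = d·√n = 0.6286 × √18 = 2.6668
Two-sided α = 0.05 → critical value z_{0.025} = 1.960.
Power = Φ(δ − 1.960) + Φ(−δ − 1.960) = Φ(0.707) + Φ(-4.627) = 0.7602 + 0.0000 = 0.7602.
Type II error: β = 1 − power = 1 − 0.7602 = 0.2398.

β ≈ 0.240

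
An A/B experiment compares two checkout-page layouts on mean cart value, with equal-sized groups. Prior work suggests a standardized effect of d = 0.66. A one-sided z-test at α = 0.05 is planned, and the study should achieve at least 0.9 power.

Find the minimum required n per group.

Set Φ(δ − 1.645) = 0.9; then δ − 1.645 = Φ⁻¹(0.9) = 1.282, giving δ = 2.926.
δ = d·√(n/2) ⇒ n = 2(δ/d)² = 2 × (2.926 / 0.66)² = 39.32.
Rounding up, n = 40 per group.

n = 40 per group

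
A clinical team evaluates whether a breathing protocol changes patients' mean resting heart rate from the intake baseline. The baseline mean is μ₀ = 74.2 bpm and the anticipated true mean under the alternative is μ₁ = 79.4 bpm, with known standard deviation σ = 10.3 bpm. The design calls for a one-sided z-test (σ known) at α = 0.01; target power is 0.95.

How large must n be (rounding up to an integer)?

n = 62

Standardized effect: d = |μ₁ − μ₀| / σ = |79.4 − 74.2| / 10.3 = 0.5049
For power 0.95 need Φ(δ − z_{0.01}) = 0.95, so δ = z_{0.01} + z_{0.05} = 2.326 + 1.645 = 3.971.
δ = d·√n ⇒ n = (δ/d)² = (3.971 / 0.5049)² = 61.87.
Round up to the next whole unit.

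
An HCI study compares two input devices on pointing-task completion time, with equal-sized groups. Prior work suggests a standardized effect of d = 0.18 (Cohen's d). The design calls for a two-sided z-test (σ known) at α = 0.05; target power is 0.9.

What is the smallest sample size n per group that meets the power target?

n = 649 per group

For power 0.9 need Φ(δ − z_{0.025}) = 0.9, so δ = z_{0.025} + z_{0.10} = 1.960 + 1.282 = 3.242.
(Ignoring the negligible lower-tail rejection probability gives the usual closed-form inversion.)
δ = d·√(n/2) ⇒ n = 2(δ/d)² = 2 × (3.242 / 0.18)² = 648.61.
Rounding up, n = 649 per group.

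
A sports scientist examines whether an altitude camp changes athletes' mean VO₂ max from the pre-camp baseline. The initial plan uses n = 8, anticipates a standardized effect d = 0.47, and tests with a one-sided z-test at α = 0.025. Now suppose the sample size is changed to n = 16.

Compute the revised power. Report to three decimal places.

Power ≈ 0.468

With n = 16: δ = d·√n = 0.47 × √16 = 1.8800. Critical value z_{0.025} = 1.960.
Revised power = Φ(δ − 1.960) = Φ(-0.080) = 0.4681.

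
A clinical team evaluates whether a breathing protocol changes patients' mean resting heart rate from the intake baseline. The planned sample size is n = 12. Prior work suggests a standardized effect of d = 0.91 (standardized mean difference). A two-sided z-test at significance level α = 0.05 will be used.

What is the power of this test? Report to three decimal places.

Power ≈ 0.883

Noncentrality parameter: λ = d·√n = 0.91 × √12 = 3.1523
Critical value for a two-sided test at α = 0.05: z_{α/2} = 1.960.
Power = Φ(λ − 1.960) + Φ(−λ − 1.960) = Φ(1.192) + Φ(-5.112) = 0.8834 + 0.0000 = 0.8834.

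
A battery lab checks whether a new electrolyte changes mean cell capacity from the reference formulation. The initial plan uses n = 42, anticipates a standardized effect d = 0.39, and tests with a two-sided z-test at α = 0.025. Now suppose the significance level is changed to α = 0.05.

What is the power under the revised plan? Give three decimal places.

Power ≈ 0.715

δ = d·√n = 0.39 × √42 = 2.5275 (unchanged). New critical value: z_{0.025} = 1.960.
Revised power = Φ(δ − 1.960) + Φ(−δ − 1.960) = Φ(0.568) + Φ(-4.487) = 0.7148 + 0.0000 = 0.7148.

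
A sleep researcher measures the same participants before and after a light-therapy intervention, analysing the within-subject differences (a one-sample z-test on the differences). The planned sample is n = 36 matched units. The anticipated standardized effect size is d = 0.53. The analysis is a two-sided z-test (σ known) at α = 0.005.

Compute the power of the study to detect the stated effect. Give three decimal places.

Noncentrality parameter: δ = d·√n = 0.53 × √36 = 3.1800
Two-sided α = 0.005 → critical value z_{0.0025} = 2.807.
Power = Φ(δ − 2.807) + Φ(−δ − 2.807) = Φ(0.373) + Φ(-5.987) = 0.6454 + 0.0000 = 0.6454.

Power ≈ 0.645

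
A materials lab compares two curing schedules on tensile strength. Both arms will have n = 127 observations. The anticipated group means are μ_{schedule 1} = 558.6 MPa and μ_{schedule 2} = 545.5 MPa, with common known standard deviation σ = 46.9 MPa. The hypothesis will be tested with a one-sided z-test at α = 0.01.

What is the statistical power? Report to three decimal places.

Power ≈ 0.460

Standardized effect: d = |μ_{schedule 1} − μ_{schedule 2}| / σ = |558.6 − 545.5| / 46.9 = 0.2793
Noncentrality parameter: δ = d·√(n/2) = 0.2793 × √(127/2) = 2.2258
Critical value for a one-sided test at α = 0.01: z_α = 2.326.
Power = P(Z > 2.326 − δ) = Φ(-0.101) = 0.4600.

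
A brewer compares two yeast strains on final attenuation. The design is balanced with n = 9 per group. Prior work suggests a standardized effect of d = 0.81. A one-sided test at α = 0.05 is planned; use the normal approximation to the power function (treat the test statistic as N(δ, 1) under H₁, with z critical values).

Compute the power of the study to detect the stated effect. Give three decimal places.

Power ≈ 0.529

Noncentrality parameter: δ = d·√(n/2) = 0.81 × √(9/2) = 1.7183
One-sided α = 0.05 → critical value z_{0.05} = 1.645.
Power = Φ(δ − 1.645) = Φ(0.073) = 0.5293.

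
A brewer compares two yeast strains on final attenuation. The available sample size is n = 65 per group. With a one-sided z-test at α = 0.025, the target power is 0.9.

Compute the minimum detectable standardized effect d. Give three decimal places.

Required noncentrality: δ = z_{0.025} + z_{0.10} = 1.960 + 1.282 = 3.242.
δ = d·√(n/2) ⇒ d = δ/√(n/2) = 3.242/√(65/2) = 0.5686.

d ≈ 0.569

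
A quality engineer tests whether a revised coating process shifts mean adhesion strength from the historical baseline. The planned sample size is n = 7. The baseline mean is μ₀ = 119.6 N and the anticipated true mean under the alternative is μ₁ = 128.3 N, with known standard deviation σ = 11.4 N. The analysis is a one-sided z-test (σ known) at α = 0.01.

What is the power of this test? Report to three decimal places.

Standardized effect: d = |μ₁ − μ₀| / σ = |128.3 − 119.6| / 11.4 = 0.7632
Noncentrality parameter: δ = d·√n = 0.7632 × √7 = 2.0191
Critical value for a one-sided test at α = 0.01: z_α = 2.326.
Power = P(Z > 2.326 − δ) = Φ(-0.307) = 0.3793.

Power ≈ 0.379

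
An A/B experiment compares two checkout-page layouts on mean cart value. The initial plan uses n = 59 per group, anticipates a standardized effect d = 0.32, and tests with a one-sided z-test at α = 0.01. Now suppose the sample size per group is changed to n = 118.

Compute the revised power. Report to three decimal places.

Power ≈ 0.552

With n = 118 per group: δ = d·√(n/2) = 0.32 × √(118/2) = 2.4580. Critical value z_{0.01} = 2.326.
Revised power = P(Z > 2.326 − δ) = Φ(0.132) = 0.5524.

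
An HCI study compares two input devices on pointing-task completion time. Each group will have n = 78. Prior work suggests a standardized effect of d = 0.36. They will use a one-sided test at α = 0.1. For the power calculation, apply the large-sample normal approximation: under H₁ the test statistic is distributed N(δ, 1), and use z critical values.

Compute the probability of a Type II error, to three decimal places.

Noncentrality parameter: δ = d·√(n/2) = 0.36 × √(78/2) = 2.2482
One-sided α = 0.1 → critical value z_{0.1} = 1.282.
Power = P(Z > 1.282 − δ) = Φ(0.967) = 0.8331.
Type II error: β = 1 − power = 1 − 0.8331 = 0.1669.

β ≈ 0.167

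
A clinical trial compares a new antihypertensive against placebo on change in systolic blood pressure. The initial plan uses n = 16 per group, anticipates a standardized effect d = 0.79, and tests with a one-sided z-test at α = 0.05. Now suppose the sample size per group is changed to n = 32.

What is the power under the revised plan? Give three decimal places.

Power ≈ 0.935

With n = 32 per group: δ = d·√(n/2) = 0.79 × √(32/2) = 3.1600. Critical value z_{0.05} = 1.645.
Revised power = Φ(δ − 1.645) = Φ(1.515) = 0.9351.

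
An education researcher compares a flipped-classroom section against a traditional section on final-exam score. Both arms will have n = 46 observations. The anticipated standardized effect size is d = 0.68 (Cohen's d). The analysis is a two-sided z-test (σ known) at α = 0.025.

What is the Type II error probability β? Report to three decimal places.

β ≈ 0.154

Noncentrality parameter: δ = d·√(n/2) = 0.68 × √(46/2) = 3.2612
Two-sided α = 0.025 → critical value z_{0.0125} = 2.241.
Power = Φ(δ − 2.241) + Φ(−δ − 2.241) = Φ(1.020) + Φ(-5.503) = 0.8461 + 0.0000 = 0.8461.
Type II error: β = 1 − power = 1 − 0.8461 = 0.1539.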